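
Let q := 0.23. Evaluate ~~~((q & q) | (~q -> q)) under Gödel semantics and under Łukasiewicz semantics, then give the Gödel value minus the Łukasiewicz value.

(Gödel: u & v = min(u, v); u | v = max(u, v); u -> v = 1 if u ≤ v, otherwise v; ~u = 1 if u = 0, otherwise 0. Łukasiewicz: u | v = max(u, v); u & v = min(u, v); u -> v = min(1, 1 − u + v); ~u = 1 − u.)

-0.54

Gödel evaluation:
  (q & q) = min(0.23, 0.23) = 0.23
  ~q: Gödel ¬ of 0.23 = 0 (operand ≠ 0)
  (~q -> q): 0 ≤ 0.23, so result = 1
  ((q & q) | (~q -> q)) = max(0.23, 1) = 1
  ~((q & q) | (~q -> q)): Gödel ¬ of 1 = 0 (operand ≠ 0)
  ~~((q & q) | (~q -> q)): Gödel ¬ of 0 = 1 (operand is 0)
  ~~~((q & q) | (~q -> q)): Gödel ¬ of 1 = 0 (operand ≠ 0)
  Gödel value = 0
Łukasiewicz evaluation:
  (q & q) = min(0.23, 0.23) = 0.23
  ~q: Łukasiewicz ¬ gives 1 − 0.23 = 0.77
  (~q -> q): min(1, 1 − 0.77 + 0.23) = 0.46
  ((q & q) | (~q -> q)) = max(0.23, 0.46) = 0.46
  ~((q & q) | (~q -> q)): Łukasiewicz ¬ gives 1 − 0.46 = 0.54
  ~~((q & q) | (~q -> q)): Łukasiewicz ¬ gives 1 − 0.54 = 0.46
  ~~~((q & q) | (~q -> q)): Łukasiewicz ¬ gives 1 − 0.46 = 0.54
  Łukasiewicz value = 0.54
Difference: 0 − 0.54 = -0.54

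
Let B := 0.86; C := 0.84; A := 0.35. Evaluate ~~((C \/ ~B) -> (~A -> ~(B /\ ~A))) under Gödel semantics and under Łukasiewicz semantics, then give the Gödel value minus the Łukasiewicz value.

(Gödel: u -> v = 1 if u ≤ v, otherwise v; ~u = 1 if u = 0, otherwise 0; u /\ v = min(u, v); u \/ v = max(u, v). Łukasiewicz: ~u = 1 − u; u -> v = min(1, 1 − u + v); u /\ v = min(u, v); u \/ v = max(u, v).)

Gödel evaluation:
  ~B: Gödel ¬ of 0.86 = 0 (operand ≠ 0)
  (C \/ ~B) = max(0.84, 0) = 0.84
  ~A: Gödel ¬ of 0.35 = 0 (operand ≠ 0)
  ~A: Gödel ¬ of 0.35 = 0 (operand ≠ 0)
  (B /\ ~A) = min(0.86, 0) = 0
  ~(B /\ ~A): Gödel ¬ of 0 = 1 (operand is 0)
  (~A -> ~(B /\ ~A)): 0 ≤ 1, so result = 1
  ((C \/ ~B) -> (~A -> ~(B /\ ~A))): 0.84 ≤ 1, so result = 1
  ~((C \/ ~B) -> (~A -> ~(B /\ ~A))): Gödel ¬ of 1 = 0 (operand ≠ 0)
  ~~((C \/ ~B) -> (~A -> ~(B /\ ~A))): Gödel ¬ of 0 = 1 (operand is 0)
  Gödel value = 1
Łukasiewicz evaluation:
  ~B: Łukasiewicz ¬ gives 1 − 0.86 = 0.14
  (C \/ ~B) = max(0.84, 0.14) = 0.84
  ~A: Łukasiewicz ¬ gives 1 − 0.35 = 0.65
  ~A: Łukasiewicz ¬ gives 1 − 0.35 = 0.65
  (B /\ ~A) = min(0.86, 0.65) = 0.65
  ~(B /\ ~A): Łukasiewicz ¬ gives 1 − 0.65 = 0.35
  (~A -> ~(B /\ ~A)): min(1, 1 − 0.65 + 0.35) = 0.7
  ((C \/ ~B) -> (~A -> ~(B /\ ~A))): min(1, 1 − 0.84 + 0.7) = 0.86
  ~((C \/ ~B) -> (~A -> ~(B /\ ~A))): Łukasiewicz ¬ gives 1 − 0.86 = 0.14
  ~~((C \/ ~B) -> (~A -> ~(B /\ ~A))): Łukasiewicz ¬ gives 1 − 0.14 = 0.86
  Łukasiewicz value = 0.86
Difference: 1 − 0.86 = 0.14

0.14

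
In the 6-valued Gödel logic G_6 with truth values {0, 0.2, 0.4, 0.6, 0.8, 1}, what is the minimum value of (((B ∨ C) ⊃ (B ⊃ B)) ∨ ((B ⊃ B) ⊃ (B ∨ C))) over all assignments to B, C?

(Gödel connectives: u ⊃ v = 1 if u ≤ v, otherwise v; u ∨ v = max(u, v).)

Every assignment gives 1. For instance at B = 0, C = 0:
  (B ∨ C) = max(0, 0) = 0
  (B ⊃ B): 0 ≤ 0, so result = 1
  ((B ∨ C) ⊃ (B ⊃ B)): 0 ≤ 1, so result = 1
  (B ⊃ B): 0 ≤ 0, so result = 1
  (B ∨ C) = max(0, 0) = 0
  ((B ⊃ B) ⊃ (B ∨ C)): 1 > 0, so result = 0
  (((B ∨ C) ⊃ (B ⊃ B)) ∨ ((B ⊃ B) ⊃ (B ∨ C))) = max(1, 0) = 1
All 36 assignments give value 1 — the formula is a G_6-tautology.

1.00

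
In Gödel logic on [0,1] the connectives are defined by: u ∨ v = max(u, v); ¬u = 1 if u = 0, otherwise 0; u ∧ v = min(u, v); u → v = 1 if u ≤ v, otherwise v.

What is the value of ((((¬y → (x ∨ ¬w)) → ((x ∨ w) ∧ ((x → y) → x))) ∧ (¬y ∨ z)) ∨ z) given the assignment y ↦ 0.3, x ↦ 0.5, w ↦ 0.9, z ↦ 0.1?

0.10

¬y: Gödel ¬ of 0.3 = 0 (operand ≠ 0)
¬w: Gödel ¬ of 0.9 = 0 (operand ≠ 0)
(x ∨ ¬w) = max(0.5, 0) = 0.5
(¬y → (x ∨ ¬w)): 0 ≤ 0.5, so result = 1
(x ∨ w) = max(0.5, 0.9) = 0.9
(x → y): 0.5 > 0.3, so result = 0.3
((x → y) → x): 0.3 ≤ 0.5, so result = 1
((x ∨ w) ∧ ((x → y) → x)) = min(0.9, 1) = 0.9
((¬y → (x ∨ ¬w)) → ((x ∨ w) ∧ ((x → y) → x))): 1 > 0.9, so result = 0.9
¬y: Gödel ¬ of 0.3 = 0 (operand ≠ 0)
(¬y ∨ z) = max(0, 0.1) = 0.1
(((¬y → (x ∨ ¬w)) → ((x ∨ w) ∧ ((x → y) → x))) ∧ (¬y ∨ z)) = min(0.9, 0.1) = 0.1
((((¬y → (x ∨ ¬w)) → ((x ∨ w) ∧ ((x → y) → x))) ∧ (¬y ∨ z)) ∨ z) = max(0.1, 0.1) = 0.1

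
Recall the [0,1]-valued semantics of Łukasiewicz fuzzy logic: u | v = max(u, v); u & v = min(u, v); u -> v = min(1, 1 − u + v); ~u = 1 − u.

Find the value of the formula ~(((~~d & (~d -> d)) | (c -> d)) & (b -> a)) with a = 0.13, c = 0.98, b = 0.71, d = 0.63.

0.58

~d: Łukasiewicz ¬ gives 1 − 0.63 = 0.37
~~d: Łukasiewicz ¬ gives 1 − 0.37 = 0.63
~d: Łukasiewicz ¬ gives 1 − 0.63 = 0.37
(~d -> d): min(1, 1 − 0.37 + 0.63) = 1
(~~d & (~d -> d)) = min(0.63, 1) = 0.63
(c -> d): min(1, 1 − 0.98 + 0.63) = 0.65
((~~d & (~d -> d)) | (c -> d)) = max(0.63, 0.65) = 0.65
(b -> a): min(1, 1 − 0.71 + 0.13) = 0.42
(((~~d & (~d -> d)) | (c -> d)) & (b -> a)) = min(0.65, 0.42) = 0.42
~(((~~d & (~d -> d)) | (c -> d)) & (b -> a)): Łukasiewicz ¬ gives 1 − 0.42 = 0.58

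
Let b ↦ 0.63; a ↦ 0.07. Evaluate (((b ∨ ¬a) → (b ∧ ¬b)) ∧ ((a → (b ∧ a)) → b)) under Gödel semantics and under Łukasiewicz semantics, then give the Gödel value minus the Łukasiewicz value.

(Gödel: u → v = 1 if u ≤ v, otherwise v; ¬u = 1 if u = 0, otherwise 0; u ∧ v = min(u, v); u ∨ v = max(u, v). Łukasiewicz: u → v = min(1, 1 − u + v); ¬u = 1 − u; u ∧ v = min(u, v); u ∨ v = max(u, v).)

Gödel evaluation:
  ¬a: Gödel ¬ of 0.07 = 0 (operand ≠ 0)
  (b ∨ ¬a) = max(0.63, 0) = 0.63
  ¬b: Gödel ¬ of 0.63 = 0 (operand ≠ 0)
  (b ∧ ¬b) = min(0.63, 0) = 0
  ((b ∨ ¬a) → (b ∧ ¬b)): 0.63 > 0, so result = 0
  (b ∧ a) = min(0.63, 0.07) = 0.07
  (a → (b ∧ a)): 0.07 ≤ 0.07, so result = 1
  ((a → (b ∧ a)) → b): 1 > 0.63, so result = 0.63
  (((b ∨ ¬a) → (b ∧ ¬b)) ∧ ((a → (b ∧ a)) → b)) = min(0, 0.63) = 0
  Gödel value = 0
Łukasiewicz evaluation:
  ¬a: Łukasiewicz ¬ gives 1 − 0.07 = 0.93
  (b ∨ ¬a) = max(0.63, 0.93) = 0.93
  ¬b: Łukasiewicz ¬ gives 1 − 0.63 = 0.37
  (b ∧ ¬b) = min(0.63, 0.37) = 0.37
  ((b ∨ ¬a) → (b ∧ ¬b)): min(1, 1 − 0.93 + 0.37) = 0.44
  (b ∧ a) = min(0.63, 0.07) = 0.07
  (a → (b ∧ a)): min(1, 1 − 0.07 + 0.07) = 1
  ((a → (b ∧ a)) → b): min(1, 1 − 1 + 0.63) = 0.63
  (((b ∨ ¬a) → (b ∧ ¬b)) ∧ ((a → (b ∧ a)) → b)) = min(0.44, 0.63) = 0.44
  Łukasiewicz value = 0.44
Difference: 0 − 0.44 = -0.44

-0.44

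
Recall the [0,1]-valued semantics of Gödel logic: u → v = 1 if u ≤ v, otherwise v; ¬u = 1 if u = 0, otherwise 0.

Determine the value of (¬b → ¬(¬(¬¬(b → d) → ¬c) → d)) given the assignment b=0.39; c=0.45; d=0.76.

¬b: Gödel ¬ of 0.39 = 0 (operand ≠ 0)
(b → d): 0.39 ≤ 0.76, so result = 1
¬(b → d): Gödel ¬ of 1 = 0 (operand ≠ 0)
¬¬(b → d): Gödel ¬ of 0 = 1 (operand is 0)
¬c: Gödel ¬ of 0.45 = 0 (operand ≠ 0)
(¬¬(b → d) → ¬c): 1 > 0, so result = 0
¬(¬¬(b → d) → ¬c): Gödel ¬ of 0 = 1 (operand is 0)
(¬(¬¬(b → d) → ¬c) → d): 1 > 0.76, so result = 0.76
¬(¬(¬¬(b → d) → ¬c) → d): Gödel ¬ of 0.76 = 0 (operand ≠ 0)
(¬b → ¬(¬(¬¬(b → d) → ¬c) → d)): 0 ≤ 0, so result = 1

1.00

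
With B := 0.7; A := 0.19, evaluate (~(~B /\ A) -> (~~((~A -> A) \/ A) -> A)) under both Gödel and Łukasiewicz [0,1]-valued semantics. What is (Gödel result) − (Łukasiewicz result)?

Gödel evaluation:
  ~B: Gödel ¬ of 0.7 = 0 (operand ≠ 0)
  (~B /\ A) = min(0, 0.19) = 0
  ~(~B /\ A): Gödel ¬ of 0 = 1 (operand is 0)
  ~A: Gödel ¬ of 0.19 = 0 (operand ≠ 0)
  (~A -> A): 0 ≤ 0.19, so result = 1
  ((~A -> A) \/ A) = max(1, 0.19) = 1
  ~((~A -> A) \/ A): Gödel ¬ of 1 = 0 (operand ≠ 0)
  ~~((~A -> A) \/ A): Gödel ¬ of 0 = 1 (operand is 0)
  (~~((~A -> A) \/ A) -> A): 1 > 0.19, so result = 0.19
  (~(~B /\ A) -> (~~((~A -> A) \/ A) -> A)): 1 > 0.19, so result = 0.19
  Gödel value = 0.19
Łukasiewicz evaluation:
  ~B: Łukasiewicz ¬ gives 1 − 0.7 = 0.3
  (~B /\ A) = min(0.3, 0.19) = 0.19
  ~(~B /\ A): Łukasiewicz ¬ gives 1 − 0.19 = 0.81
  ~A: Łukasiewicz ¬ gives 1 − 0.19 = 0.81
  (~A -> A): min(1, 1 − 0.81 + 0.19) = 0.38
  ((~A -> A) \/ A) = max(0.38, 0.19) = 0.38
  ~((~A -> A) \/ A): Łukasiewicz ¬ gives 1 − 0.38 = 0.62
  ~~((~A -> A) \/ A): Łukasiewicz ¬ gives 1 − 0.62 = 0.38
  (~~((~A -> A) \/ A) -> A): min(1, 1 − 0.38 + 0.19) = 0.81
  (~(~B /\ A) -> (~~((~A -> A) \/ A) -> A)): min(1, 1 − 0.81 + 0.81) = 1
  Łukasiewicz value = 1
Difference: 0.19 − 1 = -0.81

-0.81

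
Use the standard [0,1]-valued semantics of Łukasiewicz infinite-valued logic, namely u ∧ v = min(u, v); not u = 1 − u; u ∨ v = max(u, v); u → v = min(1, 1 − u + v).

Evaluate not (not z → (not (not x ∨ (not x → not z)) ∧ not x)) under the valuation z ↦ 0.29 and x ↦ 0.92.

0.71

not z: Łukasiewicz ¬ gives 1 − 0.29 = 0.71
not x: Łukasiewicz ¬ gives 1 − 0.92 = 0.08
not x: Łukasiewicz ¬ gives 1 − 0.92 = 0.08
not z: Łukasiewicz ¬ gives 1 − 0.29 = 0.71
(not x → not z): min(1, 1 − 0.08 + 0.71) = 1
(not x ∨ (not x → not z)) = max(0.08, 1) = 1
not (not x ∨ (not x → not z)): Łukasiewicz ¬ gives 1 − 1 = 0
not x: Łukasiewicz ¬ gives 1 − 0.92 = 0.08
(not (not x ∨ (not x → not z)) ∧ not x) = min(0, 0.08) = 0
(not z → (not (not x ∨ (not x → not z)) ∧ not x)): min(1, 1 − 0.71 + 0) = 0.29
not (not z → (not (not x ∨ (not x → not z)) ∧ not x)): Łukasiewicz ¬ gives 1 − 0.29 = 0.71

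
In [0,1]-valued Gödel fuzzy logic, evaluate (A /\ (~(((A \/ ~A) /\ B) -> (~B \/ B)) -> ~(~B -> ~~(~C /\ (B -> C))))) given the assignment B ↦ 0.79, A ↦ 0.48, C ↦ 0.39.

~A: Gödel ¬ of 0.48 = 0 (operand ≠ 0)
(A \/ ~A) = max(0.48, 0) = 0.48
((A \/ ~A) /\ B) = min(0.48, 0.79) = 0.48
~B: Gödel ¬ of 0.79 = 0 (operand ≠ 0)
(~B \/ B) = max(0, 0.79) = 0.79
(((A \/ ~A) /\ B) -> (~B \/ B)): 0.48 ≤ 0.79, so result = 1
~(((A \/ ~A) /\ B) -> (~B \/ B)): Gödel ¬ of 1 = 0 (operand ≠ 0)
~B: Gödel ¬ of 0.79 = 0 (operand ≠ 0)
~C: Gödel ¬ of 0.39 = 0 (operand ≠ 0)
(B -> C): 0.79 > 0.39, so result = 0.39
(~C /\ (B -> C)) = min(0, 0.39) = 0
~(~C /\ (B -> C)): Gödel ¬ of 0 = 1 (operand is 0)
~~(~C /\ (B -> C)): Gödel ¬ of 1 = 0 (operand ≠ 0)
(~B -> ~~(~C /\ (B -> C))): 0 ≤ 0, so result = 1
~(~B -> ~~(~C /\ (B -> C))): Gödel ¬ of 1 = 0 (operand ≠ 0)
(~(((A \/ ~A) /\ B) -> (~B \/ B)) -> ~(~B -> ~~(~C /\ (B -> C)))): 0 ≤ 0, so result = 1
(A /\ (~(((A \/ ~A) /\ B) -> (~B \/ B)) -> ~(~B -> ~~(~C /\ (B -> C))))) = min(0.48, 1) = 0.48

0.48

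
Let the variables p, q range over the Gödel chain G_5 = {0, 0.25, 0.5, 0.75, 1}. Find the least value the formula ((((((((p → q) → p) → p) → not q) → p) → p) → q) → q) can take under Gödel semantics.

0.25

The minimum is attained at p = 0, q = 0.25:
  (p → q): 0 ≤ 0.25, so result = 1
  ((p → q) → p): 1 > 0, so result = 0
  (((p → q) → p) → p): 0 ≤ 0, so result = 1
  not q: Gödel ¬ of 0.25 = 0 (operand ≠ 0)
  ((((p → q) → p) → p) → not q): 1 > 0, so result = 0
  (((((p → q) → p) → p) → not q) → p): 0 ≤ 0, so result = 1
  ((((((p → q) → p) → p) → not q) → p) → p): 1 > 0, so result = 0
  (((((((p → q) → p) → p) → not q) → p) → p) → q): 0 ≤ 0.25, so result = 1
  ((((((((p → q) → p) → p) → not q) → p) → p) → q) → q): 1 > 0.25, so result = 0.25
Checking all 25 assignments confirms none give a value below 0.25.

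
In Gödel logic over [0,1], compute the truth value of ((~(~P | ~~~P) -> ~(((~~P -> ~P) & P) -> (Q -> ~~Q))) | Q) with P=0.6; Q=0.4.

0.40

~P: Gödel ¬ of 0.6 = 0 (operand ≠ 0)
~P: Gödel ¬ of 0.6 = 0 (operand ≠ 0)
~~P: Gödel ¬ of 0 = 1 (operand is 0)
~~~P: Gödel ¬ of 1 = 0 (operand ≠ 0)
(~P | ~~~P) = max(0, 0) = 0
~(~P | ~~~P): Gödel ¬ of 0 = 1 (operand is 0)
~P: Gödel ¬ of 0.6 = 0 (operand ≠ 0)
~~P: Gödel ¬ of 0 = 1 (operand is 0)
~P: Gödel ¬ of 0.6 = 0 (operand ≠ 0)
(~~P -> ~P): 1 > 0, so result = 0
((~~P -> ~P) & P) = min(0, 0.6) = 0
~Q: Gödel ¬ of 0.4 = 0 (operand ≠ 0)
~~Q: Gödel ¬ of 0 = 1 (operand is 0)
(Q -> ~~Q): 0.4 ≤ 1, so result = 1
(((~~P -> ~P) & P) -> (Q -> ~~Q)): 0 ≤ 1, so result = 1
~(((~~P -> ~P) & P) -> (Q -> ~~Q)): Gödel ¬ of 1 = 0 (operand ≠ 0)
(~(~P | ~~~P) -> ~(((~~P -> ~P) & P) -> (Q -> ~~Q))): 1 > 0, so result = 0
((~(~P | ~~~P) -> ~(((~~P -> ~P) & P) -> (Q -> ~~Q))) | Q) = max(0, 0.4) = 0.4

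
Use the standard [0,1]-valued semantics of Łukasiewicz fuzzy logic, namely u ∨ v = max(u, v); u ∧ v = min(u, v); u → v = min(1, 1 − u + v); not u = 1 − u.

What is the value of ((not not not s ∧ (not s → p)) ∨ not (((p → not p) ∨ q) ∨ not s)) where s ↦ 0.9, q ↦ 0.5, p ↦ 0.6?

not s: Łukasiewicz ¬ gives 1 − 0.9 = 0.1
not not s: Łukasiewicz ¬ gives 1 − 0.1 = 0.9
not not not s: Łukasiewicz ¬ gives 1 − 0.9 = 0.1
not s: Łukasiewicz ¬ gives 1 − 0.9 = 0.1
(not s → p): min(1, 1 − 0.1 + 0.6) = 1
(not not not s ∧ (not s → p)) = min(0.1, 1) = 0.1
not p: Łukasiewicz ¬ gives 1 − 0.6 = 0.4
(p → not p): min(1, 1 − 0.6 + 0.4) = 0.8
((p → not p) ∨ q) = max(0.8, 0.5) = 0.8
not s: Łukasiewicz ¬ gives 1 − 0.9 = 0.1
(((p → not p) ∨ q) ∨ not s) = max(0.8, 0.1) = 0.8
not (((p → not p) ∨ q) ∨ not s): Łukasiewicz ¬ gives 1 − 0.8 = 0.2
((not not not s ∧ (not s → p)) ∨ not (((p → not p) ∨ q) ∨ not s)) = max(0.1, 0.2) = 0.2

0.20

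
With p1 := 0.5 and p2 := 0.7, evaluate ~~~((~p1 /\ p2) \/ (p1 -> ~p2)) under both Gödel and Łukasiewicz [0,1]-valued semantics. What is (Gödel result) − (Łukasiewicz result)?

Gödel evaluation:
  ~p1: Gödel ¬ of 0.5 = 0 (operand ≠ 0)
  (~p1 /\ p2) = min(0, 0.7) = 0
  ~p2: Gödel ¬ of 0.7 = 0 (operand ≠ 0)
  (p1 -> ~p2): 0.5 > 0, so result = 0
  ((~p1 /\ p2) \/ (p1 -> ~p2)) = max(0, 0) = 0
  ~((~p1 /\ p2) \/ (p1 -> ~p2)): Gödel ¬ of 0 = 1 (operand is 0)
  ~~((~p1 /\ p2) \/ (p1 -> ~p2)): Gödel ¬ of 1 = 0 (operand ≠ 0)
  ~~~((~p1 /\ p2) \/ (p1 -> ~p2)): Gödel ¬ of 0 = 1 (operand is 0)
  Gödel value = 1
Łukasiewicz evaluation:
  ~p1: Łukasiewicz ¬ gives 1 − 0.5 = 0.5
  (~p1 /\ p2) = min(0.5, 0.7) = 0.5
  ~p2: Łukasiewicz ¬ gives 1 − 0.7 = 0.3
  (p1 -> ~p2): min(1, 1 − 0.5 + 0.3) = 0.8
  ((~p1 /\ p2) \/ (p1 -> ~p2)) = max(0.5, 0.8) = 0.8
  ~((~p1 /\ p2) \/ (p1 -> ~p2)): Łukasiewicz ¬ gives 1 − 0.8 = 0.2
  ~~((~p1 /\ p2) \/ (p1 -> ~p2)): Łukasiewicz ¬ gives 1 − 0.2 = 0.8
  ~~~((~p1 /\ p2) \/ (p1 -> ~p2)): Łukasiewicz ¬ gives 1 − 0.8 = 0.2
  Łukasiewicz value = 0.2
Difference: 1 − 0.2 = 0.80

0.80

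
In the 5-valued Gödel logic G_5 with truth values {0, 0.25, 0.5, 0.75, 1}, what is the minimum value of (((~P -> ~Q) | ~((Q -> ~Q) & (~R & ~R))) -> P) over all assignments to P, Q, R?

The minimum is attained at P = 0, Q = 0, R = 0:
  ~P: Gödel ¬ of 0 = 1 (operand is 0)
  ~Q: Gödel ¬ of 0 = 1 (operand is 0)
  (~P -> ~Q): 1 ≤ 1, so result = 1
  ~Q: Gödel ¬ of 0 = 1 (operand is 0)
  (Q -> ~Q): 0 ≤ 1, so result = 1
  ~R: Gödel ¬ of 0 = 1 (operand is 0)
  ~R: Gödel ¬ of 0 = 1 (operand is 0)
  (~R & ~R) = min(1, 1) = 1
  ((Q -> ~Q) & (~R & ~R)) = min(1, 1) = 1
  ~((Q -> ~Q) & (~R & ~R)): Gödel ¬ of 1 = 0 (operand ≠ 0)
  ((~P -> ~Q) | ~((Q -> ~Q) & (~R & ~R))) = max(1, 0) = 1
  (((~P -> ~Q) | ~((Q -> ~Q) & (~R & ~R))) -> P): 1 > 0, so result = 0
Checking all 125 assignments confirms none give a value below 0.00.

0.00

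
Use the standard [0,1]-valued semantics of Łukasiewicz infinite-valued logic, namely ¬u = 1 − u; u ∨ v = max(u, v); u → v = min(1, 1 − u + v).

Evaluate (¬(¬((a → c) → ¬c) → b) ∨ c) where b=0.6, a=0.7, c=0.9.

(a → c): min(1, 1 − 0.7 + 0.9) = 1
¬c: Łukasiewicz ¬ gives 1 − 0.9 = 0.1
((a → c) → ¬c): min(1, 1 − 1 + 0.1) = 0.1
¬((a → c) → ¬c): Łukasiewicz ¬ gives 1 − 0.1 = 0.9
(¬((a → c) → ¬c) → b): min(1, 1 − 0.9 + 0.6) = 0.7
¬(¬((a → c) → ¬c) → b): Łukasiewicz ¬ gives 1 − 0.7 = 0.3
(¬(¬((a → c) → ¬c) → b) ∨ c) = max(0.3, 0.9) = 0.9

0.90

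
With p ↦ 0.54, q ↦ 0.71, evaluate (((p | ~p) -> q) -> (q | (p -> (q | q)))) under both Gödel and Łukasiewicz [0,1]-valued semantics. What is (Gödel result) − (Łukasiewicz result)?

Gödel evaluation:
  ~p: Gödel ¬ of 0.54 = 0 (operand ≠ 0)
  (p | ~p) = max(0.54, 0) = 0.54
  ((p | ~p) -> q): 0.54 ≤ 0.71, so result = 1
  (q | q) = max(0.71, 0.71) = 0.71
  (p -> (q | q)): 0.54 ≤ 0.71, so result = 1
  (q | (p -> (q | q))) = max(0.71, 1) = 1
  (((p | ~p) -> q) -> (q | (p -> (q | q)))): 1 ≤ 1, so result = 1
  Gödel value = 1
Łukasiewicz evaluation:
  ~p: Łukasiewicz ¬ gives 1 − 0.54 = 0.46
  (p | ~p) = max(0.54, 0.46) = 0.54
  ((p | ~p) -> q): min(1, 1 − 0.54 + 0.71) = 1
  (q | q) = max(0.71, 0.71) = 0.71
  (p -> (q | q)): min(1, 1 − 0.54 + 0.71) = 1
  (q | (p -> (q | q))) = max(0.71, 1) = 1
  (((p | ~p) -> q) -> (q | (p -> (q | q)))): min(1, 1 − 1 + 1) = 1
  Łukasiewicz value = 1
Difference: 1 − 1 = 0.00

0.00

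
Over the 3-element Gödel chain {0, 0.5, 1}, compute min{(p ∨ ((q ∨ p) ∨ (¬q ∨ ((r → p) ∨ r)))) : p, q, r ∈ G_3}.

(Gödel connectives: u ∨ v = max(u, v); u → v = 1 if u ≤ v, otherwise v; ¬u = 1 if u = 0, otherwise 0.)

0.50

The minimum is attained at p = 0, q = 0.5, r = 0.5:
  (q ∨ p) = max(0.5, 0) = 0.5
  ¬q: Gödel ¬ of 0.5 = 0 (operand ≠ 0)
  (r → p): 0.5 > 0, so result = 0
  ((r → p) ∨ r) = max(0, 0.5) = 0.5
  (¬q ∨ ((r → p) ∨ r)) = max(0, 0.5) = 0.5
  ((q ∨ p) ∨ (¬q ∨ ((r → p) ∨ r))) = max(0.5, 0.5) = 0.5
  (p ∨ ((q ∨ p) ∨ (¬q ∨ ((r → p) ∨ r)))) = max(0, 0.5) = 0.5
Checking all 27 assignments confirms none give a value below 0.50.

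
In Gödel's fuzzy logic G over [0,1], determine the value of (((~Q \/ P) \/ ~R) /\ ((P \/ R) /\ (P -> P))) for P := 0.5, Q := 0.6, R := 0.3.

~Q: Gödel ¬ of 0.6 = 0 (operand ≠ 0)
(~Q \/ P) = max(0, 0.5) = 0.5
~R: Gödel ¬ of 0.3 = 0 (operand ≠ 0)
((~Q \/ P) \/ ~R) = max(0.5, 0) = 0.5
(P \/ R) = max(0.5, 0.3) = 0.5
(P -> P): 0.5 ≤ 0.5, so result = 1
((P \/ R) /\ (P -> P)) = min(0.5, 1) = 0.5
(((~Q \/ P) \/ ~R) /\ ((P \/ R) /\ (P -> P))) = min(0.5, 0.5) = 0.5

0.50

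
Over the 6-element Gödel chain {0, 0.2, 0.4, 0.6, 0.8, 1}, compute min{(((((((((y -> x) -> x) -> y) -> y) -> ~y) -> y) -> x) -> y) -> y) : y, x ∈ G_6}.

0.20

The minimum is attained at y = 0.2, x = 0:
  (y -> x): 0.2 > 0, so result = 0
  ((y -> x) -> x): 0 ≤ 0, so result = 1
  (((y -> x) -> x) -> y): 1 > 0.2, so result = 0.2
  ((((y -> x) -> x) -> y) -> y): 0.2 ≤ 0.2, so result = 1
  ~y: Gödel ¬ of 0.2 = 0 (operand ≠ 0)
  (((((y -> x) -> x) -> y) -> y) -> ~y): 1 > 0, so result = 0
  ((((((y -> x) -> x) -> y) -> y) -> ~y) -> y): 0 ≤ 0.2, so result = 1
  (((((((y -> x) -> x) -> y) -> y) -> ~y) -> y) -> x): 1 > 0, so result = 0
  ((((((((y -> x) -> x) -> y) -> y) -> ~y) -> y) -> x) -> y): 0 ≤ 0.2, so result = 1
  (((((((((y -> x) -> x) -> y) -> y) -> ~y) -> y) -> x) -> y) -> y): 1 > 0.2, so result = 0.2
Checking all 36 assignments confirms none give a value below 0.20.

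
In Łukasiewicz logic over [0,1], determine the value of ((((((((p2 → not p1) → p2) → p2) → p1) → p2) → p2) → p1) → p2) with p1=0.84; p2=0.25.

0.34

not p1: Łukasiewicz ¬ gives 1 − 0.84 = 0.16
(p2 → not p1): min(1, 1 − 0.25 + 0.16) = 0.91
((p2 → not p1) → p2): min(1, 1 − 0.91 + 0.25) = 0.34
(((p2 → not p1) → p2) → p2): min(1, 1 − 0.34 + 0.25) = 0.91
((((p2 → not p1) → p2) → p2) → p1): min(1, 1 − 0.91 + 0.84) = 0.93
(((((p2 → not p1) → p2) → p2) → p1) → p2): min(1, 1 − 0.93 + 0.25) = 0.32
((((((p2 → not p1) → p2) → p2) → p1) → p2) → p2): min(1, 1 − 0.32 + 0.25) = 0.93
(((((((p2 → not p1) → p2) → p2) → p1) → p2) → p2) → p1): min(1, 1 − 0.93 + 0.84) = 0.91
((((((((p2 → not p1) → p2) → p2) → p1) → p2) → p2) → p1) → p2): min(1, 1 − 0.91 + 0.25) = 0.34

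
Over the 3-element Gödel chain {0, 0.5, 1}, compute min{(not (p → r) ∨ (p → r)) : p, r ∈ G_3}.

0.50

The minimum is attained at p = 1, r = 0.5:
  (p → r): 1 > 0.5, so result = 0.5
  not (p → r): Gödel ¬ of 0.5 = 0 (operand ≠ 0)
  (p → r): 1 > 0.5, so result = 0.5
  (not (p → r) ∨ (p → r)) = max(0, 0.5) = 0.5
Checking all 9 assignments confirms none give a value below 0.50.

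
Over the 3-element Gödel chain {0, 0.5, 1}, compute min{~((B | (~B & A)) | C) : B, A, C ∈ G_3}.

0.00

The minimum is attained at B = 0, A = 0, C = 0.5:
  ~B: Gödel ¬ of 0 = 1 (operand is 0)
  (~B & A) = min(1, 0) = 0
  (B | (~B & A)) = max(0, 0) = 0
  ((B | (~B & A)) | C) = max(0, 0.5) = 0.5
  ~((B | (~B & A)) | C): Gödel ¬ of 0.5 = 0 (operand ≠ 0)
Checking all 27 assignments confirms none give a value below 0.00.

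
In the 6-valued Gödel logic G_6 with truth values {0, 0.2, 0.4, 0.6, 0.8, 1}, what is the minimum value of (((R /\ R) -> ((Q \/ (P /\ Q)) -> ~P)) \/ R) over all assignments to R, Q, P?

The minimum is attained at R = 0.2, Q = 0.2, P = 0.2:
  (R /\ R) = min(0.2, 0.2) = 0.2
  (P /\ Q) = min(0.2, 0.2) = 0.2
  (Q \/ (P /\ Q)) = max(0.2, 0.2) = 0.2
  ~P: Gödel ¬ of 0.2 = 0 (operand ≠ 0)
  ((Q \/ (P /\ Q)) -> ~P): 0.2 > 0, so result = 0
  ((R /\ R) -> ((Q \/ (P /\ Q)) -> ~P)): 0.2 > 0, so result = 0
  (((R /\ R) -> ((Q \/ (P /\ Q)) -> ~P)) \/ R) = max(0, 0.2) = 0.2
Checking all 216 assignments confirms none give a value below 0.20.

0.20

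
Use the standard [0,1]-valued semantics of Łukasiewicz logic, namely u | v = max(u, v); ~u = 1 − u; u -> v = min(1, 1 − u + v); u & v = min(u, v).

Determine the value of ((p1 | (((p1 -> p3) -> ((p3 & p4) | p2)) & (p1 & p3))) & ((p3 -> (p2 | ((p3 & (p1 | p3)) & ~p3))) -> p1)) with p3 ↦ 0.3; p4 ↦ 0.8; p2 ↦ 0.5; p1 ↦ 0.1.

0.10

(p1 -> p3): min(1, 1 − 0.1 + 0.3) = 1
(p3 & p4) = min(0.3, 0.8) = 0.3
((p3 & p4) | p2) = max(0.3, 0.5) = 0.5
((p1 -> p3) -> ((p3 & p4) | p2)): min(1, 1 − 1 + 0.5) = 0.5
(p1 & p3) = min(0.1, 0.3) = 0.1
(((p1 -> p3) -> ((p3 & p4) | p2)) & (p1 & p3)) = min(0.5, 0.1) = 0.1
(p1 | (((p1 -> p3) -> ((p3 & p4) | p2)) & (p1 & p3))) = max(0.1, 0.1) = 0.1
(p1 | p3) = max(0.1, 0.3) = 0.3
(p3 & (p1 | p3)) = min(0.3, 0.3) = 0.3
~p3: Łukasiewicz ¬ gives 1 − 0.3 = 0.7
((p3 & (p1 | p3)) & ~p3) = min(0.3, 0.7) = 0.3
(p2 | ((p3 & (p1 | p3)) & ~p3)) = max(0.5, 0.3) = 0.5
(p3 -> (p2 | ((p3 & (p1 | p3)) & ~p3))): min(1, 1 − 0.3 + 0.5) = 1
((p3 -> (p2 | ((p3 & (p1 | p3)) & ~p3))) -> p1): min(1, 1 − 1 + 0.1) = 0.1
((p1 | (((p1 -> p3) -> ((p3 & p4) | p2)) & (p1 & p3))) & ((p3 -> (p2 | ((p3 & (p1 | p3)) & ~p3))) -> p1)) = min(0.1, 0.1) = 0.1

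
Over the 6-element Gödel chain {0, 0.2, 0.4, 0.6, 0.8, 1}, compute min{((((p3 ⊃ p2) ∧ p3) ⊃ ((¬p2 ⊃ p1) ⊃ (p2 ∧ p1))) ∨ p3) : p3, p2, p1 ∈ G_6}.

0.20

The minimum is attained at p3 = 0.2, p2 = 0.2, p1 = 0:
  (p3 ⊃ p2): 0.2 ≤ 0.2, so result = 1
  ((p3 ⊃ p2) ∧ p3) = min(1, 0.2) = 0.2
  ¬p2: Gödel ¬ of 0.2 = 0 (operand ≠ 0)
  (¬p2 ⊃ p1): 0 ≤ 0, so result = 1
  (p2 ∧ p1) = min(0.2, 0) = 0
  ((¬p2 ⊃ p1) ⊃ (p2 ∧ p1)): 1 > 0, so result = 0
  (((p3 ⊃ p2) ∧ p3) ⊃ ((¬p2 ⊃ p1) ⊃ (p2 ∧ p1))): 0.2 > 0, so result = 0
  ((((p3 ⊃ p2) ∧ p3) ⊃ ((¬p2 ⊃ p1) ⊃ (p2 ∧ p1))) ∨ p3) = max(0, 0.2) = 0.2
Checking all 216 assignments confirms none give a value below 0.20.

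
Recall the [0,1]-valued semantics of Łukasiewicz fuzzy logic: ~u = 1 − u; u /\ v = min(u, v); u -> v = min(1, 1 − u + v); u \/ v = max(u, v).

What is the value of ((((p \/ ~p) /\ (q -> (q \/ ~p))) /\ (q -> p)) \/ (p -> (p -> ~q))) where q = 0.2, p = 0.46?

1.00

~p: Łukasiewicz ¬ gives 1 − 0.46 = 0.54
(p \/ ~p) = max(0.46, 0.54) = 0.54
~p: Łukasiewicz ¬ gives 1 − 0.46 = 0.54
(q \/ ~p) = max(0.2, 0.54) = 0.54
(q -> (q \/ ~p)): min(1, 1 − 0.2 + 0.54) = 1
((p \/ ~p) /\ (q -> (q \/ ~p))) = min(0.54, 1) = 0.54
(q -> p): min(1, 1 − 0.2 + 0.46) = 1
(((p \/ ~p) /\ (q -> (q \/ ~p))) /\ (q -> p)) = min(0.54, 1) = 0.54
~q: Łukasiewicz ¬ gives 1 − 0.2 = 0.8
(p -> ~q): min(1, 1 − 0.46 + 0.8) = 1
(p -> (p -> ~q)): min(1, 1 − 0.46 + 1) = 1
((((p \/ ~p) /\ (q -> (q \/ ~p))) /\ (q -> p)) \/ (p -> (p -> ~q))) = max(0.54, 1) = 1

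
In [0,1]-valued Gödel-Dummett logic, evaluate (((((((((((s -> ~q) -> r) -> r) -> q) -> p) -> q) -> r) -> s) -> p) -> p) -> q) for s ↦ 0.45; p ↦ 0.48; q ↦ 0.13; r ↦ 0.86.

0.13

~q: Gödel ¬ of 0.13 = 0 (operand ≠ 0)
(s -> ~q): 0.45 > 0, so result = 0
((s -> ~q) -> r): 0 ≤ 0.86, so result = 1
(((s -> ~q) -> r) -> r): 1 > 0.86, so result = 0.86
((((s -> ~q) -> r) -> r) -> q): 0.86 > 0.13, so result = 0.13
(((((s -> ~q) -> r) -> r) -> q) -> p): 0.13 ≤ 0.48, so result = 1
((((((s -> ~q) -> r) -> r) -> q) -> p) -> q): 1 > 0.13, so result = 0.13
(((((((s -> ~q) -> r) -> r) -> q) -> p) -> q) -> r): 0.13 ≤ 0.86, so result = 1
((((((((s -> ~q) -> r) -> r) -> q) -> p) -> q) -> r) -> s): 1 > 0.45, so result = 0.45
(((((((((s -> ~q) -> r) -> r) -> q) -> p) -> q) -> r) -> s) -> p): 0.45 ≤ 0.48, so result = 1
((((((((((s -> ~q) -> r) -> r) -> q) -> p) -> q) -> r) -> s) -> p) -> p): 1 > 0.48, so result = 0.48
(((((((((((s -> ~q) -> r) -> r) -> q) -> p) -> q) -> r) -> s) -> p) -> p) -> q): 0.48 > 0.13, so result = 0.13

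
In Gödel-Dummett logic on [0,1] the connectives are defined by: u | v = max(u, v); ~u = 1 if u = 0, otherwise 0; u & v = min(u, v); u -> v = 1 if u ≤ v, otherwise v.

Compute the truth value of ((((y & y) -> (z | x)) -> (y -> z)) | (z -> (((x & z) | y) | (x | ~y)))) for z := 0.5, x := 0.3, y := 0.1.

(y & y) = min(0.1, 0.1) = 0.1
(z | x) = max(0.5, 0.3) = 0.5
((y & y) -> (z | x)): 0.1 ≤ 0.5, so result = 1
(y -> z): 0.1 ≤ 0.5, so result = 1
(((y & y) -> (z | x)) -> (y -> z)): 1 ≤ 1, so result = 1
(x & z) = min(0.3, 0.5) = 0.3
((x & z) | y) = max(0.3, 0.1) = 0.3
~y: Gödel ¬ of 0.1 = 0 (operand ≠ 0)
(x | ~y) = max(0.3, 0) = 0.3
(((x & z) | y) | (x | ~y)) = max(0.3, 0.3) = 0.3
(z -> (((x & z) | y) | (x | ~y))): 0.5 > 0.3, so result = 0.3
((((y & y) -> (z | x)) -> (y -> z)) | (z -> (((x & z) | y) | (x | ~y)))) = max(1, 0.3) = 1

1.00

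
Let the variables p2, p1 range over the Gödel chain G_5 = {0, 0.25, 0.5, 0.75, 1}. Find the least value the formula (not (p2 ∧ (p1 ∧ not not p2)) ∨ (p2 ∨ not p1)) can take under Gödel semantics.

The minimum is attained at p2 = 0.25, p1 = 0.25:
  not p2: Gödel ¬ of 0.25 = 0 (operand ≠ 0)
  not not p2: Gödel ¬ of 0 = 1 (operand is 0)
  (p1 ∧ not not p2) = min(0.25, 1) = 0.25
  (p2 ∧ (p1 ∧ not not p2)) = min(0.25, 0.25) = 0.25
  not (p2 ∧ (p1 ∧ not not p2)): Gödel ¬ of 0.25 = 0 (operand ≠ 0)
  not p1: Gödel ¬ of 0.25 = 0 (operand ≠ 0)
  (p2 ∨ not p1) = max(0.25, 0) = 0.25
  (not (p2 ∧ (p1 ∧ not not p2)) ∨ (p2 ∨ not p1)) = max(0, 0.25) = 0.25
Checking all 25 assignments confirms none give a value below 0.25.

0.25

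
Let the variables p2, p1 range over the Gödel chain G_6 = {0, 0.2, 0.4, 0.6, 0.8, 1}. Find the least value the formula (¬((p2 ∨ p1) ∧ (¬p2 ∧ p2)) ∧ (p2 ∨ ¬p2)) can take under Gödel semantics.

0.20

The minimum is attained at p2 = 0.2, p1 = 0:
  (p2 ∨ p1) = max(0.2, 0) = 0.2
  ¬p2: Gödel ¬ of 0.2 = 0 (operand ≠ 0)
  (¬p2 ∧ p2) = min(0, 0.2) = 0
  ((p2 ∨ p1) ∧ (¬p2 ∧ p2)) = min(0.2, 0) = 0
  ¬((p2 ∨ p1) ∧ (¬p2 ∧ p2)): Gödel ¬ of 0 = 1 (operand is 0)
  ¬p2: Gödel ¬ of 0.2 = 0 (operand ≠ 0)
  (p2 ∨ ¬p2) = max(0.2, 0) = 0.2
  (¬((p2 ∨ p1) ∧ (¬p2 ∧ p2)) ∧ (p2 ∨ ¬p2)) = min(1, 0.2) = 0.2
Checking all 36 assignments confirms none give a value below 0.20.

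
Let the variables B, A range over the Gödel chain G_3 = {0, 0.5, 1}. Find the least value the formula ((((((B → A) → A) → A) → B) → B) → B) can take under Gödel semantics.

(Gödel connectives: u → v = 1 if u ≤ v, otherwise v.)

The minimum is attained at B = 0, A = 0:
  (B → A): 0 ≤ 0, so result = 1
  ((B → A) → A): 1 > 0, so result = 0
  (((B → A) → A) → A): 0 ≤ 0, so result = 1
  ((((B → A) → A) → A) → B): 1 > 0, so result = 0
  (((((B → A) → A) → A) → B) → B): 0 ≤ 0, so result = 1
  ((((((B → A) → A) → A) → B) → B) → B): 1 > 0, so result = 0
Checking all 9 assignments confirms none give a value below 0.00.

0.00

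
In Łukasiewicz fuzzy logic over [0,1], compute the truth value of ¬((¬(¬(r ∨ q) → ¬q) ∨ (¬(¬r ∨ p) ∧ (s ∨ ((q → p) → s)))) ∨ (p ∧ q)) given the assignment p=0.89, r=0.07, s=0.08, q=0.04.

(r ∨ q) = max(0.07, 0.04) = 0.07
¬(r ∨ q): Łukasiewicz ¬ gives 1 − 0.07 = 0.93
¬q: Łukasiewicz ¬ gives 1 − 0.04 = 0.96
(¬(r ∨ q) → ¬q): min(1, 1 − 0.93 + 0.96) = 1
¬(¬(r ∨ q) → ¬q): Łukasiewicz ¬ gives 1 − 1 = 0
¬r: Łukasiewicz ¬ gives 1 − 0.07 = 0.93
(¬r ∨ p) = max(0.93, 0.89) = 0.93
¬(¬r ∨ p): Łukasiewicz ¬ gives 1 − 0.93 = 0.07
(q → p): min(1, 1 − 0.04 + 0.89) = 1
((q → p) → s): min(1, 1 − 1 + 0.08) = 0.08
(s ∨ ((q → p) → s)) = max(0.08, 0.08) = 0.08
(¬(¬r ∨ p) ∧ (s ∨ ((q → p) → s))) = min(0.07, 0.08) = 0.07
(¬(¬(r ∨ q) → ¬q) ∨ (¬(¬r ∨ p) ∧ (s ∨ ((q → p) → s)))) = max(0, 0.07) = 0.07
(p ∧ q) = min(0.89, 0.04) = 0.04
((¬(¬(r ∨ q) → ¬q) ∨ (¬(¬r ∨ p) ∧ (s ∨ ((q → p) → s)))) ∨ (p ∧ q)) = max(0.07, 0.04) = 0.07
¬((¬(¬(r ∨ q) → ¬q) ∨ (¬(¬r ∨ p) ∧ (s ∨ ((q → p) → s)))) ∨ (p ∧ q)): Łukasiewicz ¬ gives 1 − 0.07 = 0.93

0.93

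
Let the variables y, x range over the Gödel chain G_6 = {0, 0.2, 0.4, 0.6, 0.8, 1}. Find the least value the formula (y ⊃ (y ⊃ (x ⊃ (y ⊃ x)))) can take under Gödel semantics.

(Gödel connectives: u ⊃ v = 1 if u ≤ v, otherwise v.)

1.00

Every assignment gives 1. For instance at y = 0, x = 0:
  (y ⊃ x): 0 ≤ 0, so result = 1
  (x ⊃ (y ⊃ x)): 0 ≤ 1, so result = 1
  (y ⊃ (x ⊃ (y ⊃ x))): 0 ≤ 1, so result = 1
  (y ⊃ (y ⊃ (x ⊃ (y ⊃ x)))): 0 ≤ 1, so result = 1
All 36 assignments give value 1 — the formula is a G_6-tautology.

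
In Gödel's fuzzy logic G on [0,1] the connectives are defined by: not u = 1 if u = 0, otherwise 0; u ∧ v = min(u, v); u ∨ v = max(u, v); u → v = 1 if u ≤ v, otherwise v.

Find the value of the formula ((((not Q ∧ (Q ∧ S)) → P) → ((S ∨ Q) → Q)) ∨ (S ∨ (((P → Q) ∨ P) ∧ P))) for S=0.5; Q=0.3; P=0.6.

0.60

not Q: Gödel ¬ of 0.3 = 0 (operand ≠ 0)
(Q ∧ S) = min(0.3, 0.5) = 0.3
(not Q ∧ (Q ∧ S)) = min(0, 0.3) = 0
((not Q ∧ (Q ∧ S)) → P): 0 ≤ 0.6, so result = 1
(S ∨ Q) = max(0.5, 0.3) = 0.5
((S ∨ Q) → Q): 0.5 > 0.3, so result = 0.3
(((not Q ∧ (Q ∧ S)) → P) → ((S ∨ Q) → Q)): 1 > 0.3, so result = 0.3
(P → Q): 0.6 > 0.3, so result = 0.3
((P → Q) ∨ P) = max(0.3, 0.6) = 0.6
(((P → Q) ∨ P) ∧ P) = min(0.6, 0.6) = 0.6
(S ∨ (((P → Q) ∨ P) ∧ P)) = max(0.5, 0.6) = 0.6
((((not Q ∧ (Q ∧ S)) → P) → ((S ∨ Q) → Q)) ∨ (S ∨ (((P → Q) ∨ P) ∧ P))) = max(0.3, 0.6) = 0.6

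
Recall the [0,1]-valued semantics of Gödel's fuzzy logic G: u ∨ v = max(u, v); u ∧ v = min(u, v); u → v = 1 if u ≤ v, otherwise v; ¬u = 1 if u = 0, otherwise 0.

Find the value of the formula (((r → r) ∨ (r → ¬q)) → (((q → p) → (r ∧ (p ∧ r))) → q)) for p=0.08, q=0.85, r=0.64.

(r → r): 0.64 ≤ 0.64, so result = 1
¬q: Gödel ¬ of 0.85 = 0 (operand ≠ 0)
(r → ¬q): 0.64 > 0, so result = 0
((r → r) ∨ (r → ¬q)) = max(1, 0) = 1
(q → p): 0.85 > 0.08, so result = 0.08
(p ∧ r) = min(0.08, 0.64) = 0.08
(r ∧ (p ∧ r)) = min(0.64, 0.08) = 0.08
((q → p) → (r ∧ (p ∧ r))): 0.08 ≤ 0.08, so result = 1
(((q → p) → (r ∧ (p ∧ r))) → q): 1 > 0.85, so result = 0.85
(((r → r) ∨ (r → ¬q)) → (((q → p) → (r ∧ (p ∧ r))) → q)): 1 > 0.85, so result = 0.85

0.85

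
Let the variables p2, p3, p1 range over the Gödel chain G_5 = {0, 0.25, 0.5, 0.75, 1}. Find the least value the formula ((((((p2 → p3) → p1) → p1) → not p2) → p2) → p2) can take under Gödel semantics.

0.25

The minimum is attained at p2 = 0.25, p3 = 0, p1 = 0.25:
  (p2 → p3): 0.25 > 0, so result = 0
  ((p2 → p3) → p1): 0 ≤ 0.25, so result = 1
  (((p2 → p3) → p1) → p1): 1 > 0.25, so result = 0.25
  not p2: Gödel ¬ of 0.25 = 0 (operand ≠ 0)
  ((((p2 → p3) → p1) → p1) → not p2): 0.25 > 0, so result = 0
  (((((p2 → p3) → p1) → p1) → not p2) → p2): 0 ≤ 0.25, so result = 1
  ((((((p2 → p3) → p1) → p1) → not p2) → p2) → p2): 1 > 0.25, so result = 0.25
Checking all 125 assignments confirms none give a value below 0.25.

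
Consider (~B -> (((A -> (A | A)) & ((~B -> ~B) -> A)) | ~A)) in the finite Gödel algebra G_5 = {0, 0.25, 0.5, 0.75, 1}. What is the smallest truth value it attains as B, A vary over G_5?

The minimum is attained at B = 0, A = 0.25:
  ~B: Gödel ¬ of 0 = 1 (operand is 0)
  (A | A) = max(0.25, 0.25) = 0.25
  (A -> (A | A)): 0.25 ≤ 0.25, so result = 1
  ~B: Gödel ¬ of 0 = 1 (operand is 0)
  ~B: Gödel ¬ of 0 = 1 (operand is 0)
  (~B -> ~B): 1 ≤ 1, so result = 1
  ((~B -> ~B) -> A): 1 > 0.25, so result = 0.25
  ((A -> (A | A)) & ((~B -> ~B) -> A)) = min(1, 0.25) = 0.25
  ~A: Gödel ¬ of 0.25 = 0 (operand ≠ 0)
  (((A -> (A | A)) & ((~B -> ~B) -> A)) | ~A) = max(0.25, 0) = 0.25
  (~B -> (((A -> (A | A)) & ((~B -> ~B) -> A)) | ~A)): 1 > 0.25, so result = 0.25
Checking all 25 assignments confirms none give a value below 0.25.

0.25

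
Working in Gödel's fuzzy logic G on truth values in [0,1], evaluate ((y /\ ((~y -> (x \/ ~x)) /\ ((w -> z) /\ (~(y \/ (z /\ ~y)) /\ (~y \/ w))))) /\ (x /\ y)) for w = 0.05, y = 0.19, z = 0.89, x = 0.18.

0.00

~y: Gödel ¬ of 0.19 = 0 (operand ≠ 0)
~x: Gödel ¬ of 0.18 = 0 (operand ≠ 0)
(x \/ ~x) = max(0.18, 0) = 0.18
(~y -> (x \/ ~x)): 0 ≤ 0.18, so result = 1
(w -> z): 0.05 ≤ 0.89, so result = 1
~y: Gödel ¬ of 0.19 = 0 (operand ≠ 0)
(z /\ ~y) = min(0.89, 0) = 0
(y \/ (z /\ ~y)) = max(0.19, 0) = 0.19
~(y \/ (z /\ ~y)): Gödel ¬ of 0.19 = 0 (operand ≠ 0)
~y: Gödel ¬ of 0.19 = 0 (operand ≠ 0)
(~y \/ w) = max(0, 0.05) = 0.05
(~(y \/ (z /\ ~y)) /\ (~y \/ w)) = min(0, 0.05) = 0
((w -> z) /\ (~(y \/ (z /\ ~y)) /\ (~y \/ w))) = min(1, 0) = 0
((~y -> (x \/ ~x)) /\ ((w -> z) /\ (~(y \/ (z /\ ~y)) /\ (~y \/ w)))) = min(1, 0) = 0
(y /\ ((~y -> (x \/ ~x)) /\ ((w -> z) /\ (~(y \/ (z /\ ~y)) /\ (~y \/ w))))) = min(0.19, 0) = 0
(x /\ y) = min(0.18, 0.19) = 0.18
((y /\ ((~y -> (x \/ ~x)) /\ ((w -> z) /\ (~(y \/ (z /\ ~y)) /\ (~y \/ w))))) /\ (x /\ y)) = min(0, 0.18) = 0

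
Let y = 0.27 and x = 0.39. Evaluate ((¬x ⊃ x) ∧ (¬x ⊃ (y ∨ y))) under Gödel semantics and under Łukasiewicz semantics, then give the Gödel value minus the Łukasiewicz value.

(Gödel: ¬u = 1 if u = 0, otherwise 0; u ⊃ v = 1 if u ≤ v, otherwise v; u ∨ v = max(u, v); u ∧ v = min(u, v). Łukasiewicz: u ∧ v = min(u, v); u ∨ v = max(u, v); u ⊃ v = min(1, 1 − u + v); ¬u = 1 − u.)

0.34

Gödel evaluation:
  ¬x: Gödel ¬ of 0.39 = 0 (operand ≠ 0)
  (¬x ⊃ x): 0 ≤ 0.39, so result = 1
  ¬x: Gödel ¬ of 0.39 = 0 (operand ≠ 0)
  (y ∨ y) = max(0.27, 0.27) = 0.27
  (¬x ⊃ (y ∨ y)): 0 ≤ 0.27, so result = 1
  ((¬x ⊃ x) ∧ (¬x ⊃ (y ∨ y))) = min(1, 1) = 1
  Gödel value = 1
Łukasiewicz evaluation:
  ¬x: Łukasiewicz ¬ gives 1 − 0.39 = 0.61
  (¬x ⊃ x): min(1, 1 − 0.61 + 0.39) = 0.78
  ¬x: Łukasiewicz ¬ gives 1 − 0.39 = 0.61
  (y ∨ y) = max(0.27, 0.27) = 0.27
  (¬x ⊃ (y ∨ y)): min(1, 1 − 0.61 + 0.27) = 0.66
  ((¬x ⊃ x) ∧ (¬x ⊃ (y ∨ y))) = min(0.78, 0.66) = 0.66
  Łukasiewicz value = 0.66
Difference: 1 − 0.66 = 0.34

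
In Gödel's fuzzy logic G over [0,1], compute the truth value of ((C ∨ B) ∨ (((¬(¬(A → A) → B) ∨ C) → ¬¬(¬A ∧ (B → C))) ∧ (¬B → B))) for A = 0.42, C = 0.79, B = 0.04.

0.79

(C ∨ B) = max(0.79, 0.04) = 0.79
(A → A): 0.42 ≤ 0.42, so result = 1
¬(A → A): Gödel ¬ of 1 = 0 (operand ≠ 0)
(¬(A → A) → B): 0 ≤ 0.04, so result = 1
¬(¬(A → A) → B): Gödel ¬ of 1 = 0 (operand ≠ 0)
(¬(¬(A → A) → B) ∨ C) = max(0, 0.79) = 0.79
¬A: Gödel ¬ of 0.42 = 0 (operand ≠ 0)
(B → C): 0.04 ≤ 0.79, so result = 1
(¬A ∧ (B → C)) = min(0, 1) = 0
¬(¬A ∧ (B → C)): Gödel ¬ of 0 = 1 (operand is 0)
¬¬(¬A ∧ (B → C)): Gödel ¬ of 1 = 0 (operand ≠ 0)
((¬(¬(A → A) → B) ∨ C) → ¬¬(¬A ∧ (B → C))): 0.79 > 0, so result = 0
¬B: Gödel ¬ of 0.04 = 0 (operand ≠ 0)
(¬B → B): 0 ≤ 0.04, so result = 1
(((¬(¬(A → A) → B) ∨ C) → ¬¬(¬A ∧ (B → C))) ∧ (¬B → B)) = min(0, 1) = 0
((C ∨ B) ∨ (((¬(¬(A → A) → B) ∨ C) → ¬¬(¬A ∧ (B → C))) ∧ (¬B → B))) = max(0.79, 0) = 0.79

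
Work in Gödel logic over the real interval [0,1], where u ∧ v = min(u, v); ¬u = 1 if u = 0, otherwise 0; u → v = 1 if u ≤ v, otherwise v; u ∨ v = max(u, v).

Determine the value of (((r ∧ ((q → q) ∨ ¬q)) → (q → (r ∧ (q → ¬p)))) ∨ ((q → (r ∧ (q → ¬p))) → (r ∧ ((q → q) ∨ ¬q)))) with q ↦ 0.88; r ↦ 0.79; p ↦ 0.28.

(q → q): 0.88 ≤ 0.88, so result = 1
¬q: Gödel ¬ of 0.88 = 0 (operand ≠ 0)
((q → q) ∨ ¬q) = max(1, 0) = 1
(r ∧ ((q → q) ∨ ¬q)) = min(0.79, 1) = 0.79
¬p: Gödel ¬ of 0.28 = 0 (operand ≠ 0)
(q → ¬p): 0.88 > 0, so result = 0
(r ∧ (q → ¬p)) = min(0.79, 0) = 0
(q → (r ∧ (q → ¬p))): 0.88 > 0, so result = 0
((r ∧ ((q → q) ∨ ¬q)) → (q → (r ∧ (q → ¬p)))): 0.79 > 0, so result = 0
¬p: Gödel ¬ of 0.28 = 0 (operand ≠ 0)
(q → ¬p): 0.88 > 0, so result = 0
(r ∧ (q → ¬p)) = min(0.79, 0) = 0
(q → (r ∧ (q → ¬p))): 0.88 > 0, so result = 0
(q → q): 0.88 ≤ 0.88, so result = 1
¬q: Gödel ¬ of 0.88 = 0 (operand ≠ 0)
((q → q) ∨ ¬q) = max(1, 0) = 1
(r ∧ ((q → q) ∨ ¬q)) = min(0.79, 1) = 0.79
((q → (r ∧ (q → ¬p))) → (r ∧ ((q → q) ∨ ¬q))): 0 ≤ 0.79, so result = 1
(((r ∧ ((q → q) ∨ ¬q)) → (q → (r ∧ (q → ¬p)))) ∨ ((q → (r ∧ (q → ¬p))) → (r ∧ ((q → q) ∨ ¬q)))) = max(0, 1) = 1

1.00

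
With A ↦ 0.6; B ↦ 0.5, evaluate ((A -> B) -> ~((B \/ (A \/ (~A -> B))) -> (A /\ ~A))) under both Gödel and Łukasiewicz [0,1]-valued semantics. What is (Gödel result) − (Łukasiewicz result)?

Gödel evaluation:
  (A -> B): 0.6 > 0.5, so result = 0.5
  ~A: Gödel ¬ of 0.6 = 0 (operand ≠ 0)
  (~A -> B): 0 ≤ 0.5, so result = 1
  (A \/ (~A -> B)) = max(0.6, 1) = 1
  (B \/ (A \/ (~A -> B))) = max(0.5, 1) = 1
  ~A: Gödel ¬ of 0.6 = 0 (operand ≠ 0)
  (A /\ ~A) = min(0.6, 0) = 0
  ((B \/ (A \/ (~A -> B))) -> (A /\ ~A)): 1 > 0, so result = 0
  ~((B \/ (A \/ (~A -> B))) -> (A /\ ~A)): Gödel ¬ of 0 = 1 (operand is 0)
  ((A -> B) -> ~((B \/ (A \/ (~A -> B))) -> (A /\ ~A))): 0.5 ≤ 1, so result = 1
  Gödel value = 1
Łukasiewicz evaluation:
  (A -> B): min(1, 1 − 0.6 + 0.5) = 0.9
  ~A: Łukasiewicz ¬ gives 1 − 0.6 = 0.4
  (~A -> B): min(1, 1 − 0.4 + 0.5) = 1
  (A \/ (~A -> B)) = max(0.6, 1) = 1
  (B \/ (A \/ (~A -> B))) = max(0.5, 1) = 1
  ~A: Łukasiewicz ¬ gives 1 − 0.6 = 0.4
  (A /\ ~A) = min(0.6, 0.4) = 0.4
  ((B \/ (A \/ (~A -> B))) -> (A /\ ~A)): min(1, 1 − 1 + 0.4) = 0.4
  ~((B \/ (A \/ (~A -> B))) -> (A /\ ~A)): Łukasiewicz ¬ gives 1 − 0.4 = 0.6
  ((A -> B) -> ~((B \/ (A \/ (~A -> B))) -> (A /\ ~A))): min(1, 1 − 0.9 + 0.6) = 0.7
  Łukasiewicz value = 0.7
Difference: 1 − 0.7 = 0.30

0.30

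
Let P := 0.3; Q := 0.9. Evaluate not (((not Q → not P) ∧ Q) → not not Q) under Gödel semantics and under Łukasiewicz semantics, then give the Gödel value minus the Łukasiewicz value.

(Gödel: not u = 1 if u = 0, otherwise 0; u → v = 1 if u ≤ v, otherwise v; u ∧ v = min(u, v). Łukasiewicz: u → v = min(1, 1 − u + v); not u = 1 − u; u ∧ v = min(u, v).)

0.00

Gödel evaluation:
  not Q: Gödel ¬ of 0.9 = 0 (operand ≠ 0)
  not P: Gödel ¬ of 0.3 = 0 (operand ≠ 0)
  (not Q → not P): 0 ≤ 0, so result = 1
  ((not Q → not P) ∧ Q) = min(1, 0.9) = 0.9
  not Q: Gödel ¬ of 0.9 = 0 (operand ≠ 0)
  not not Q: Gödel ¬ of 0 = 1 (operand is 0)
  (((not Q → not P) ∧ Q) → not not Q): 0.9 ≤ 1, so result = 1
  not (((not Q → not P) ∧ Q) → not not Q): Gödel ¬ of 1 = 0 (operand ≠ 0)
  Gödel value = 0
Łukasiewicz evaluation:
  not Q: Łukasiewicz ¬ gives 1 − 0.9 = 0.1
  not P: Łukasiewicz ¬ gives 1 − 0.3 = 0.7
  (not Q → not P): min(1, 1 − 0.1 + 0.7) = 1
  ((not Q → not P) ∧ Q) = min(1, 0.9) = 0.9
  not Q: Łukasiewicz ¬ gives 1 − 0.9 = 0.1
  not not Q: Łukasiewicz ¬ gives 1 − 0.1 = 0.9
  (((not Q → not P) ∧ Q) → not not Q): min(1, 1 − 0.9 + 0.9) = 1
  not (((not Q → not P) ∧ Q) → not not Q): Łukasiewicz ¬ gives 1 − 1 = 0
  Łukasiewicz value = 0
Difference: 0 − 0 = 0.00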